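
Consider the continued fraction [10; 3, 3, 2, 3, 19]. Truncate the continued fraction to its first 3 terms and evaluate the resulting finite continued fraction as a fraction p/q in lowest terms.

a_0 = 10: 10/1
a_1 = 3: 31/3
a_2 = 3: 103/10

103/10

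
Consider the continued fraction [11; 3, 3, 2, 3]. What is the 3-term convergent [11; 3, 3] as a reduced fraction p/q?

113/10

Start with 3.
3 + 1/(3/1) = 3 + 1/3 = 10/3
11 + 1/(10/3) = 11 + 3/10 = 113/10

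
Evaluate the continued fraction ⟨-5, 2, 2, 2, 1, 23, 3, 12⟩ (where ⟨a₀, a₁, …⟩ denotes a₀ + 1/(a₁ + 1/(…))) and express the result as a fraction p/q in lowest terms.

-69349/15115

a_0 = -5: -5/1
a_1 = 2: -9/2
a_2 = 2: -23/5
a_3 = 2: -55/12
a_4 = 1: -78/17
a_5 = 23: -1849/403
a_6 = 3: -5625/1226
a_7 = 12: -69349/15115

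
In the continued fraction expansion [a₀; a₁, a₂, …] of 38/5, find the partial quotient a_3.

⌊38/5⌋ = 7, remainder 3
⌊5/3⌋ = 1, remainder 2
⌊3/2⌋ = 1, remainder 1
⌊2/1⌋ = 2, remainder 0

2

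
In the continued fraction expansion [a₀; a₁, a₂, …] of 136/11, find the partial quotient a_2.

⌊136/11⌋ = 12, remainder 4
⌊11/4⌋ = 2, remainder 3
⌊4/3⌋ = 1, remainder 1

1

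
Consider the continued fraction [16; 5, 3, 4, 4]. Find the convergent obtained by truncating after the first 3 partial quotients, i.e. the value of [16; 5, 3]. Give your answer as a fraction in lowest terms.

Work from the innermost term outward:
Start with 3.
5 + 1/(3/1) = 5 + 1/3 = 16/3
16 + 1/(16/3) = 16 + 3/16 = 259/16

259/16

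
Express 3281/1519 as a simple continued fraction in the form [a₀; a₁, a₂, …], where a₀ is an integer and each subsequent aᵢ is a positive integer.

[2; 6, 3, 1, 60]

3281 ÷ 1519 → quotient 2, remainder 243
1519 ÷ 243 → quotient 6, remainder 61
243 ÷ 61 → quotient 3, remainder 60
61 ÷ 60 → quotient 1, remainder 1
60 ÷ 1 → quotient 60, remainder 0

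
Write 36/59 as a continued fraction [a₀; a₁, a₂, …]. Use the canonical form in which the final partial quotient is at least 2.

[0; 1, 1, 1, 1, 3, 3]

Apply division with remainder until the remainder is 0:
36 = 0·59 + 36, so a_0 = 0
59 = 1·36 + 23, so a_1 = 1
36 = 1·23 + 13, so a_2 = 1
23 = 1·13 + 10, so a_3 = 1
13 = 1·10 + 3, so a_4 = 1
10 = 3·3 + 1, so a_5 = 3
3 = 3·1 + 0, so a_6 = 3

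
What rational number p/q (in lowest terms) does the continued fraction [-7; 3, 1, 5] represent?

Start with 5.
1 + 1/(5/1) = 1 + 1/5 = 6/5
3 + 1/(6/5) = 3 + 5/6 = 23/6
-7 + 1/(23/6) = -7 + 6/23 = -155/23

-155/23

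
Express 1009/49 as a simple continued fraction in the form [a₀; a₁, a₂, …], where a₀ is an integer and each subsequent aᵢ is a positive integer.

1009 ÷ 49 → quotient 20, remainder 29
49 ÷ 29 → quotient 1, remainder 20
29 ÷ 20 → quotient 1, remainder 9
20 ÷ 9 → quotient 2, remainder 2
9 ÷ 2 → quotient 4, remainder 1
2 ÷ 1 → quotient 2, remainder 0

[20; 1, 1, 2, 4, 2]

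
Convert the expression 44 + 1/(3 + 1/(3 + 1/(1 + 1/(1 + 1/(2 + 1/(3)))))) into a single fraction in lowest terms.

Build up convergents one term at a time:
a_0 = 44: 44/1
a_1 = 3: 133/3
a_2 = 3: 443/10
a_3 = 1: 576/13
a_4 = 1: 1019/23
a_5 = 2: 2614/59
a_6 = 3: 8861/200

8861/200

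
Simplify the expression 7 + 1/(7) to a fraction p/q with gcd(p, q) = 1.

Start with 7.
7 + 1/(7/1) = 7 + 1/7 = 50/7

50/7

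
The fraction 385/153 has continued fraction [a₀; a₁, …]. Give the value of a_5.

Run the Euclidean algorithm, recording each quotient:
385 = 2·153 + 79, so a_0 = 2
153 = 1·79 + 74, so a_1 = 1
79 = 1·74 + 5, so a_2 = 1
74 = 14·5 + 4, so a_3 = 14
5 = 1·4 + 1, so a_4 = 1
4 = 4·1 + 0, so a_5 = 4

4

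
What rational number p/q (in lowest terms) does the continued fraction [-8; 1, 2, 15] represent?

-337/46

Collapse the nested fraction from the inside out:
Start with 15.
2 + 1/(15/1) = 2 + 1/15 = 31/15
1 + 1/(31/15) = 1 + 15/31 = 46/31
-8 + 1/(46/31) = -8 + 31/46 = -337/46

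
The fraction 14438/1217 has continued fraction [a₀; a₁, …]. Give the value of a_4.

55

14438 ÷ 1217 → quotient 11, remainder 1051
1217 ÷ 1051 → quotient 1, remainder 166
1051 ÷ 166 → quotient 6, remainder 55
166 ÷ 55 → quotient 3, remainder 1
55 ÷ 1 → quotient 55, remainder 0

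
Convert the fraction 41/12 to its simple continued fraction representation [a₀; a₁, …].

41 ÷ 12 → quotient 3, remainder 5
12 ÷ 5 → quotient 2, remainder 2
5 ÷ 2 → quotient 2, remainder 1
2 ÷ 1 → quotient 2, remainder 0

[3; 2, 2, 2]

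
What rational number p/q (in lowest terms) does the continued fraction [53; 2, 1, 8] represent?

1387/26

Start with 8.
1 + 1/(8/1) = 1 + 1/8 = 9/8
2 + 1/(9/8) = 2 + 8/9 = 26/9
53 + 1/(26/9) = 53 + 9/26 = 1387/26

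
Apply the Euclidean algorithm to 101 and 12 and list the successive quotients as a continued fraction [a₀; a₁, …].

[8; 2, 2, 2]

⌊101/12⌋ = 8, remainder 5
⌊12/5⌋ = 2, remainder 2
⌊5/2⌋ = 2, remainder 1
⌊2/1⌋ = 2, remainder 0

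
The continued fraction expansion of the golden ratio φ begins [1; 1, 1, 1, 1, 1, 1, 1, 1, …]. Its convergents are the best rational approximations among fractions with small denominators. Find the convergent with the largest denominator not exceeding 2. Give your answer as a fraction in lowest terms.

a_0 = 1: 1/1  (≤ bound)
a_1 = 1: 2/1  (≤ bound)
a_2 = 1: 3/2  (≤ bound)
a_3 = 1: 5/3  (> 2, stop)

3/2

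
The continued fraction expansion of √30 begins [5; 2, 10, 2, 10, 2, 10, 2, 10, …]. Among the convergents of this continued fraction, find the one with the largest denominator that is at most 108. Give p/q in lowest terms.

241/44

List convergents until the denominator exceeds the bound:
a_0 = 5: 5/1  (≤ bound)
a_1 = 2: 11/2  (≤ bound)
a_2 = 10: 115/21  (≤ bound)
a_3 = 2: 241/44  (≤ bound)
a_4 = 10: 2525/461  (> 108, stop)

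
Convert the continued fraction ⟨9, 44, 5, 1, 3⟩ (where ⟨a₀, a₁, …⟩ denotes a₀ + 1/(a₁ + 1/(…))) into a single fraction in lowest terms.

a_0 = 9: 9/1
a_1 = 44: 397/44
a_2 = 5: 1994/221
a_3 = 1: 2391/265
a_4 = 3: 9167/1016

9167/1016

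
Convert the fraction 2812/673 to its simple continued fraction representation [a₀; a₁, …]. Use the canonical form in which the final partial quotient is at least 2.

2812 = 4·673 + 120, so a_0 = 4
673 = 5·120 + 73, so a_1 = 5
120 = 1·73 + 47, so a_2 = 1
73 = 1·47 + 26, so a_3 = 1
47 = 1·26 + 21, so a_4 = 1
26 = 1·21 + 5, so a_5 = 1
21 = 4·5 + 1, so a_6 = 4
5 = 5·1 + 0, so a_7 = 5

[4; 5, 1, 1, 1, 1, 4, 5]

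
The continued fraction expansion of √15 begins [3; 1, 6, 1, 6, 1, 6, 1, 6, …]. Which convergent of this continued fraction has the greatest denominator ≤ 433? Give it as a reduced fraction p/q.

a_0 = 3: 3/1  (≤ bound)
a_1 = 1: 4/1  (≤ bound)
a_2 = 6: 27/7  (≤ bound)
a_3 = 1: 31/8  (≤ bound)
a_4 = 6: 213/55  (≤ bound)
a_5 = 1: 244/63  (≤ bound)
a_6 = 6: 1677/433  (≤ bound)
a_7 = 1: 1921/496  (> 433, stop)

1677/433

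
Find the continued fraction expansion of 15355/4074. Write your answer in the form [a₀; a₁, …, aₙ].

[3; 1, 3, 3, 28, 5, 2]

Repeatedly divide and take the remainder:
15355 = 3·4074 + 3133, so a_0 = 3
4074 = 1·3133 + 941, so a_1 = 1
3133 = 3·941 + 310, so a_2 = 3
941 = 3·310 + 11, so a_3 = 3
310 = 28·11 + 2, so a_4 = 28
11 = 5·2 + 1, so a_5 = 5
2 = 2·1 + 0, so a_6 = 2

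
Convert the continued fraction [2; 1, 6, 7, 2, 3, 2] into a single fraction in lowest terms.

2428/849

Starting at the tail and folding back:
Start with 2.
3 + 1/(2/1) = 3 + 1/2 = 7/2
2 + 1/(7/2) = 2 + 2/7 = 16/7
7 + 1/(16/7) = 7 + 7/16 = 119/16
6 + 1/(119/16) = 6 + 16/119 = 730/119
1 + 1/(730/119) = 1 + 119/730 = 849/730
2 + 1/(849/730) = 2 + 730/849 = 2428/849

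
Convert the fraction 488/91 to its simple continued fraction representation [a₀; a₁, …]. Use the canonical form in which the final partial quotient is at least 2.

Repeatedly divide and take the remainder:
⌊488/91⌋ = 5, remainder 33
⌊91/33⌋ = 2, remainder 25
⌊33/25⌋ = 1, remainder 8
⌊25/8⌋ = 3, remainder 1
⌊8/1⌋ = 8, remainder 0

[5; 2, 1, 3, 8]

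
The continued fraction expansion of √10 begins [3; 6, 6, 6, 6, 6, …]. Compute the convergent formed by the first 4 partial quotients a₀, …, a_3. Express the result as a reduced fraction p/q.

Start with 6.
6 + 1/(6/1) = 6 + 1/6 = 37/6
6 + 1/(37/6) = 6 + 6/37 = 228/37
3 + 1/(228/37) = 3 + 37/228 = 721/228

721/228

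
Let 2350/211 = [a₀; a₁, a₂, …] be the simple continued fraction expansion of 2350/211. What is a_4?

⌊2350/211⌋ = 11, remainder 29
⌊211/29⌋ = 7, remainder 8
⌊29/8⌋ = 3, remainder 5
⌊8/5⌋ = 1, remainder 3
⌊5/3⌋ = 1, remainder 2

1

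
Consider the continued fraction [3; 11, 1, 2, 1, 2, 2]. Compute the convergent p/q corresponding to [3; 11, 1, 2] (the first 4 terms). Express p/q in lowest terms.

108/35

Use the convergent recurrence hₖ = aₖ·hₖ₋₁ + hₖ₋₂ (and likewise for the denominators kₖ):
a_0 = 3: 3/1
a_1 = 11: 34/11
a_2 = 1: 37/12
a_3 = 2: 108/35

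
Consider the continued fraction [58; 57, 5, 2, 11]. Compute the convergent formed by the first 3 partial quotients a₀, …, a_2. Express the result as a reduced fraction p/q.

16593/286

a_0 = 58: 58/1
a_1 = 57: 3307/57
a_2 = 5: 16593/286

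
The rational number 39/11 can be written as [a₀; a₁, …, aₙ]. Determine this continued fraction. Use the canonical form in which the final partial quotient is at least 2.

[3; 1, 1, 5]

Run the Euclidean algorithm, recording each quotient:
⌊39/11⌋ = 3, remainder 6
⌊11/6⌋ = 1, remainder 5
⌊6/5⌋ = 1, remainder 1
⌊5/1⌋ = 5, remainder 0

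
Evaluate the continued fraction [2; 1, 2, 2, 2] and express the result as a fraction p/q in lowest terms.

46/17

Work from the innermost term outward:
Start with 2.
2 + 1/(2/1) = 2 + 1/2 = 5/2
2 + 1/(5/2) = 2 + 2/5 = 12/5
1 + 1/(12/5) = 1 + 5/12 = 17/12
2 + 1/(17/12) = 2 + 12/17 = 46/17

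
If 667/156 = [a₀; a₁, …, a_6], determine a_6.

5

667 ÷ 156 → quotient 4, remainder 43
156 ÷ 43 → quotient 3, remainder 27
43 ÷ 27 → quotient 1, remainder 16
27 ÷ 16 → quotient 1, remainder 11
16 ÷ 11 → quotient 1, remainder 5
11 ÷ 5 → quotient 2, remainder 1
5 ÷ 1 → quotient 5, remainder 0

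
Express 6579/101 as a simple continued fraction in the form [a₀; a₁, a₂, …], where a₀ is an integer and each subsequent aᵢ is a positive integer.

[65; 7, 4, 1, 2]

⌊6579/101⌋ = 65, remainder 14
⌊101/14⌋ = 7, remainder 3
⌊14/3⌋ = 4, remainder 2
⌊3/2⌋ = 1, remainder 1
⌊2/1⌋ = 2, remainder 0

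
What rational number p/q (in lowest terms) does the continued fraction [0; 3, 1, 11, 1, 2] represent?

38/149

a_0 = 0: 0/1
a_1 = 3: 1/3
a_2 = 1: 1/4
a_3 = 11: 12/47
a_4 = 1: 13/51
a_5 = 2: 38/149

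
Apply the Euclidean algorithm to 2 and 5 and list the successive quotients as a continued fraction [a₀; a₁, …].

[0; 2, 2]

2 ÷ 5 → quotient 0, remainder 2
5 ÷ 2 → quotient 2, remainder 1
2 ÷ 1 → quotient 2, remainder 0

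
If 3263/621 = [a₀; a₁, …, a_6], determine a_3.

13

3263 ÷ 621 → quotient 5, remainder 158
621 ÷ 158 → quotient 3, remainder 147
158 ÷ 147 → quotient 1, remainder 11
147 ÷ 11 → quotient 13, remainder 4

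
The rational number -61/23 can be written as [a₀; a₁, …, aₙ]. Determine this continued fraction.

-61 = -3·23 + 8, so a_0 = -3
23 = 2·8 + 7, so a_1 = 2
8 = 1·7 + 1, so a_2 = 1
7 = 7·1 + 0, so a_3 = 7

[-3; 2, 1, 7]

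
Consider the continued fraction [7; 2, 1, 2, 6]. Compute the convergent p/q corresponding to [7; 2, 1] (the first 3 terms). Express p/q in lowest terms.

Work from the innermost term outward:
Start with 1.
2 + 1/(1/1) = 2 + 1/1 = 3/1
7 + 1/(3/1) = 7 + 1/3 = 22/3

22/3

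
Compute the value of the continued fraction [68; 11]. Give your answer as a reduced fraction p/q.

749/11

Compute successive convergents:
a_0 = 68: 68/1
a_1 = 11: 749/11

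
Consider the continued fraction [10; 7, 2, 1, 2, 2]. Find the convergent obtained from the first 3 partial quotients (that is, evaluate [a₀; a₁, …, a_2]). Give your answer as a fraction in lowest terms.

Start with 2.
7 + 1/(2/1) = 7 + 1/2 = 15/2
10 + 1/(15/2) = 10 + 2/15 = 152/15

152/15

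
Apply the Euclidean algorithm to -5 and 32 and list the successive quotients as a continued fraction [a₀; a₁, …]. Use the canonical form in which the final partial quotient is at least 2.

[-1; 1, 5, 2, 2]

-5 ÷ 32 → quotient -1, remainder 27
32 ÷ 27 → quotient 1, remainder 5
27 ÷ 5 → quotient 5, remainder 2
5 ÷ 2 → quotient 2, remainder 1
2 ÷ 1 → quotient 2, remainder 0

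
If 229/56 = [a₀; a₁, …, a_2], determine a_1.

⌊229/56⌋ = 4, remainder 5
⌊56/5⌋ = 11, remainder 1

11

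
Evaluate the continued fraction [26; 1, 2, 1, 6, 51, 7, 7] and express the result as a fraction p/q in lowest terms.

1851504/69239

Start with 7.
7 + 1/(7/1) = 7 + 1/7 = 50/7
51 + 1/(50/7) = 51 + 7/50 = 2557/50
6 + 1/(2557/50) = 6 + 50/2557 = 15392/2557
1 + 1/(15392/2557) = 1 + 2557/15392 = 17949/15392
2 + 1/(17949/15392) = 2 + 15392/17949 = 51290/17949
1 + 1/(51290/17949) = 1 + 17949/51290 = 69239/51290
26 + 1/(69239/51290) = 26 + 51290/69239 = 1851504/69239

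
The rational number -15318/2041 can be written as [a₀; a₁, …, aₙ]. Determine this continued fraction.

[-8; 2, 48, 10, 2]

-15318 ÷ 2041 → quotient -8, remainder 1010
2041 ÷ 1010 → quotient 2, remainder 21
1010 ÷ 21 → quotient 48, remainder 2
21 ÷ 2 → quotient 10, remainder 1
2 ÷ 1 → quotient 2, remainder 0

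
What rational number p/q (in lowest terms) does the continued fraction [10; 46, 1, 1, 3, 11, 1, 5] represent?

237549/23704

Start with 5.
1 + 1/(5/1) = 1 + 1/5 = 6/5
11 + 1/(6/5) = 11 + 5/6 = 71/6
3 + 1/(71/6) = 3 + 6/71 = 219/71
1 + 1/(219/71) = 1 + 71/219 = 290/219
1 + 1/(290/219) = 1 + 219/290 = 509/290
46 + 1/(509/290) = 46 + 290/509 = 23704/509
10 + 1/(23704/509) = 10 + 509/23704 = 237549/23704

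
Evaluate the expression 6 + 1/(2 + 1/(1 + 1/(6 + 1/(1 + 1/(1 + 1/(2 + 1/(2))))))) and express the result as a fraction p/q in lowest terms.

1657/261

Build up convergents one term at a time:
a_0 = 6: 6/1
a_1 = 2: 13/2
a_2 = 1: 19/3
a_3 = 6: 127/20
a_4 = 1: 146/23
a_5 = 1: 273/43
a_6 = 2: 692/109
a_7 = 2: 1657/261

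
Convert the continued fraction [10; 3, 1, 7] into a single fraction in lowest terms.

Start with 7.
1 + 1/(7/1) = 1 + 1/7 = 8/7
3 + 1/(8/7) = 3 + 7/8 = 31/8
10 + 1/(31/8) = 10 + 8/31 = 318/31

318/31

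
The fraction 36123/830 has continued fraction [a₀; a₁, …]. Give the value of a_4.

Repeatedly divide and take the remainder:
36123 = 43·830 + 433, so a_0 = 43
830 = 1·433 + 397, so a_1 = 1
433 = 1·397 + 36, so a_2 = 1
397 = 11·36 + 1, so a_3 = 11
36 = 36·1 + 0, so a_4 = 36

36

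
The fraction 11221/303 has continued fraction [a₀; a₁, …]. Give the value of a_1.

⌊11221/303⌋ = 37, remainder 10
⌊303/10⌋ = 30, remainder 3

30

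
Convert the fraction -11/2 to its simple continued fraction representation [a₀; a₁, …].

[-6; 2]

-11 = -6·2 + 1, so a_0 = -6
2 = 2·1 + 0, so a_1 = 2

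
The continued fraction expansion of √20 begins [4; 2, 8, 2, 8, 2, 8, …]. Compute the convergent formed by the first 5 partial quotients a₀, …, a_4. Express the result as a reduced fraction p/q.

1364/305

Collapse the nested fraction from the inside out:
Start with 8.
2 + 1/(8/1) = 2 + 1/8 = 17/8
8 + 1/(17/8) = 8 + 8/17 = 144/17
2 + 1/(144/17) = 2 + 17/144 = 305/144
4 + 1/(305/144) = 4 + 144/305 = 1364/305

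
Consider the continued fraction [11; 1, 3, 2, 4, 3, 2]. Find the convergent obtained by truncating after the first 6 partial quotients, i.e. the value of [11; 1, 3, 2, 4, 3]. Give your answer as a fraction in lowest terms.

1519/129

Starting at the tail and folding back:
Start with 3.
4 + 1/(3/1) = 4 + 1/3 = 13/3
2 + 1/(13/3) = 2 + 3/13 = 29/13
3 + 1/(29/13) = 3 + 13/29 = 100/29
1 + 1/(100/29) = 1 + 29/100 = 129/100
11 + 1/(129/100) = 11 + 100/129 = 1519/129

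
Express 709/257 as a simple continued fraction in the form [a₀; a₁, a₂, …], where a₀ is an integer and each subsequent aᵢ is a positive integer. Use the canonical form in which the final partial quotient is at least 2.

[2; 1, 3, 6, 1, 8]

Run the Euclidean algorithm, recording each quotient:
709 = 2·257 + 195, so a_0 = 2
257 = 1·195 + 62, so a_1 = 1
195 = 3·62 + 9, so a_2 = 3
62 = 6·9 + 8, so a_3 = 6
9 = 1·8 + 1, so a_4 = 1
8 = 8·1 + 0, so a_5 = 8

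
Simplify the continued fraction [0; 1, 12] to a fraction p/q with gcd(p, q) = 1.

12/13

Work from the innermost term outward:
Start with 12.
1 + 1/(12/1) = 1 + 1/12 = 13/12
0 + 1/(13/12) = 0 + 12/13 = 12/13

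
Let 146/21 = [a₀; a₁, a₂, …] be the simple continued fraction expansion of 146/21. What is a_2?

20

Repeatedly divide and take the remainder:
⌊146/21⌋ = 6, remainder 20
⌊21/20⌋ = 1, remainder 1
⌊20/1⌋ = 20, remainder 0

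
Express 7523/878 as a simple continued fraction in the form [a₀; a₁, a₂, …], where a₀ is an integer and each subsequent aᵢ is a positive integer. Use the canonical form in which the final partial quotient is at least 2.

[8; 1, 1, 3, 6, 3, 6]

⌊7523/878⌋ = 8, remainder 499
⌊878/499⌋ = 1, remainder 379
⌊499/379⌋ = 1, remainder 120
⌊379/120⌋ = 3, remainder 19
⌊120/19⌋ = 6, remainder 6
⌊19/6⌋ = 3, remainder 1
⌊6/1⌋ = 6, remainder 0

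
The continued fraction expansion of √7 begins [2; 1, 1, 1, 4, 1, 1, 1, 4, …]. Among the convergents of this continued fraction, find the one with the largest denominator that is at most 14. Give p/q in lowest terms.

List convergents until the denominator exceeds the bound:
a_0 = 2: 2/1  (≤ bound)
a_1 = 1: 3/1  (≤ bound)
a_2 = 1: 5/2  (≤ bound)
a_3 = 1: 8/3  (≤ bound)
a_4 = 4: 37/14  (≤ bound)
a_5 = 1: 45/17  (> 14, stop)

37/14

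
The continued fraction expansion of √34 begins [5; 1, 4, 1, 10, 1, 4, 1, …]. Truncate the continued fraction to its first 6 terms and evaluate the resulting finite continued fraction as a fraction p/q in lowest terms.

414/71

Starting at the tail and folding back:
Start with 1.
10 + 1/(1/1) = 10 + 1/1 = 11/1
1 + 1/(11/1) = 1 + 1/11 = 12/11
4 + 1/(12/11) = 4 + 11/12 = 59/12
1 + 1/(59/12) = 1 + 12/59 = 71/59
5 + 1/(71/59) = 5 + 59/71 = 414/71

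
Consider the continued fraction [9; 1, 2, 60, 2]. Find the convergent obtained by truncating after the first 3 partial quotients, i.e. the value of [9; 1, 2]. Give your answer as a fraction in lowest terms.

29/3

Start with 2.
1 + 1/(2/1) = 1 + 1/2 = 3/2
9 + 1/(3/2) = 9 + 2/3 = 29/3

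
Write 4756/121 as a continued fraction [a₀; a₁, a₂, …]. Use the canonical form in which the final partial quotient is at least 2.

[39; 3, 3, 1, 2, 3]

Apply division with remainder until the remainder is 0:
4756 ÷ 121 → quotient 39, remainder 37
121 ÷ 37 → quotient 3, remainder 10
37 ÷ 10 → quotient 3, remainder 7
10 ÷ 7 → quotient 1, remainder 3
7 ÷ 3 → quotient 2, remainder 1
3 ÷ 1 → quotient 3, remainder 0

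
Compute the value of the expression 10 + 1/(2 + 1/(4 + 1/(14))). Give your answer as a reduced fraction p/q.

1337/128

Collapse the nested fraction from the inside out:
Start with 14.
4 + 1/(14/1) = 4 + 1/14 = 57/14
2 + 1/(57/14) = 2 + 14/57 = 128/57
10 + 1/(128/57) = 10 + 57/128 = 1337/128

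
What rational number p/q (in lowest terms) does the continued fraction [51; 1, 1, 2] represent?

Starting at the tail and folding back:
Start with 2.
1 + 1/(2/1) = 1 + 1/2 = 3/2
1 + 1/(3/2) = 1 + 2/3 = 5/3
51 + 1/(5/3) = 51 + 3/5 = 258/5

258/5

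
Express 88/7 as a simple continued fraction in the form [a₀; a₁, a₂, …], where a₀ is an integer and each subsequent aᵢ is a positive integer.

[12; 1, 1, 3]

88 = 12·7 + 4, so a_0 = 12
7 = 1·4 + 3, so a_1 = 1
4 = 1·3 + 1, so a_2 = 1
3 = 3·1 + 0, so a_3 = 3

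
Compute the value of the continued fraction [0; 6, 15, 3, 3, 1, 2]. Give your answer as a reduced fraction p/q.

551/3342

Starting at the tail and folding back:
Start with 2.
1 + 1/(2/1) = 1 + 1/2 = 3/2
3 + 1/(3/2) = 3 + 2/3 = 11/3
3 + 1/(11/3) = 3 + 3/11 = 36/11
15 + 1/(36/11) = 15 + 11/36 = 551/36
6 + 1/(551/36) = 6 + 36/551 = 3342/551
0 + 1/(3342/551) = 0 + 551/3342 = 551/3342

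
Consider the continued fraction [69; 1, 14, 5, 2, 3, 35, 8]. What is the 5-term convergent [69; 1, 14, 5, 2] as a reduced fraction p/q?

11679/167

a_0 = 69: 69/1
a_1 = 1: 70/1
a_2 = 14: 1049/15
a_3 = 5: 5315/76
a_4 = 2: 11679/167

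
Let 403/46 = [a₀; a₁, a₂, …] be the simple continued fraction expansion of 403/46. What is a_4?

⌊403/46⌋ = 8, remainder 35
⌊46/35⌋ = 1, remainder 11
⌊35/11⌋ = 3, remainder 2
⌊11/2⌋ = 5, remainder 1
⌊2/1⌋ = 2, remainder 0

2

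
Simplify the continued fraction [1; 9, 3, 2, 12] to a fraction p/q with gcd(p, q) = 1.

895/808

Start with 12.
2 + 1/(12/1) = 2 + 1/12 = 25/12
3 + 1/(25/12) = 3 + 12/25 = 87/25
9 + 1/(87/25) = 9 + 25/87 = 808/87
1 + 1/(808/87) = 1 + 87/808 = 895/808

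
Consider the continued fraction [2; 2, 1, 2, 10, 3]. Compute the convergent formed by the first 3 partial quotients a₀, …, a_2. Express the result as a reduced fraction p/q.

7/3

Build up convergents one term at a time:
a_0 = 2: 2/1
a_1 = 2: 5/2
a_2 = 1: 7/3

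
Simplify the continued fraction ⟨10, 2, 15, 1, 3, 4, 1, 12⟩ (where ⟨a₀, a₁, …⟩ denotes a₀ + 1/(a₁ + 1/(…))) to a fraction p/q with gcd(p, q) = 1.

a_0 = 10: 10/1
a_1 = 2: 21/2
a_2 = 15: 325/31
a_3 = 1: 346/33
a_4 = 3: 1363/130
a_5 = 4: 5798/553
a_6 = 1: 7161/683
a_7 = 12: 91730/8749

91730/8749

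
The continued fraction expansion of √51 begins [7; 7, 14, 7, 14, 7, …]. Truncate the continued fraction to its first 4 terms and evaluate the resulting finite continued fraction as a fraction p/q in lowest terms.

4999/700

Build up convergents one term at a time:
a_0 = 7: 7/1
a_1 = 7: 50/7
a_2 = 14: 707/99
a_3 = 7: 4999/700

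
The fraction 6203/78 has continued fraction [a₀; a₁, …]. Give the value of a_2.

1

6203 ÷ 78 → quotient 79, remainder 41
78 ÷ 41 → quotient 1, remainder 37
41 ÷ 37 → quotient 1, remainder 4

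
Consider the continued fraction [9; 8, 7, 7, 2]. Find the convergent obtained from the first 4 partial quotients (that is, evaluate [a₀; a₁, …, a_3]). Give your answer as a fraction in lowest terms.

3713/407

Starting at the tail and folding back:
Start with 7.
7 + 1/(7/1) = 7 + 1/7 = 50/7
8 + 1/(50/7) = 8 + 7/50 = 407/50
9 + 1/(407/50) = 9 + 50/407 = 3713/407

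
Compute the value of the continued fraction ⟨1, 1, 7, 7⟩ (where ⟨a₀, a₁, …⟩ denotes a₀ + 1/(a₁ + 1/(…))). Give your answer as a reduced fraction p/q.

107/57

Use the convergent recurrence hₖ = aₖ·hₖ₋₁ + hₖ₋₂ (and likewise for the denominators kₖ):
a_0 = 1: 1/1
a_1 = 1: 2/1
a_2 = 7: 15/8
a_3 = 7: 107/57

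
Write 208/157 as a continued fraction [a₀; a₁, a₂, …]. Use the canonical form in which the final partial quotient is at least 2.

[1; 3, 12, 1, 3]

Apply division with remainder until the remainder is 0:
208 ÷ 157 → quotient 1, remainder 51
157 ÷ 51 → quotient 3, remainder 4
51 ÷ 4 → quotient 12, remainder 3
4 ÷ 3 → quotient 1, remainder 1
3 ÷ 1 → quotient 3, remainder 0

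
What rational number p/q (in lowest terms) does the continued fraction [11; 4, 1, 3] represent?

Start with 3.
1 + 1/(3/1) = 1 + 1/3 = 4/3
4 + 1/(4/3) = 4 + 3/4 = 19/4
11 + 1/(19/4) = 11 + 4/19 = 213/19

213/19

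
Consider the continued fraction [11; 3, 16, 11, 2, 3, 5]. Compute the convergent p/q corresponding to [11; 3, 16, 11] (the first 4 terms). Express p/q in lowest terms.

a_0 = 11: 11/1
a_1 = 3: 34/3
a_2 = 16: 555/49
a_3 = 11: 6139/542

6139/542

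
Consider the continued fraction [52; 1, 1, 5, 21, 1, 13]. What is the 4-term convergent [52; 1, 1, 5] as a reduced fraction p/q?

a_0 = 52: 52/1
a_1 = 1: 53/1
a_2 = 1: 105/2
a_3 = 5: 578/11

578/11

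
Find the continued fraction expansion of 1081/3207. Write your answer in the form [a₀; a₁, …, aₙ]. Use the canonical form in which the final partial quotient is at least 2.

[0; 2, 1, 29, 36]

⌊1081/3207⌋ = 0, remainder 1081
⌊3207/1081⌋ = 2, remainder 1045
⌊1081/1045⌋ = 1, remainder 36
⌊1045/36⌋ = 29, remainder 1
⌊36/1⌋ = 36, remainder 0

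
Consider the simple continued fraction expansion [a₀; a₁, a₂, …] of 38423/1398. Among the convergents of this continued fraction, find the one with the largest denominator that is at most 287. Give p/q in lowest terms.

a_0 = 27: 27/1  (≤ bound)
a_1 = 2: 55/2  (≤ bound)
a_2 = 15: 852/31  (≤ bound)
a_3 = 2: 1759/64  (≤ bound)
a_4 = 1: 2611/95  (≤ bound)
a_5 = 1: 4370/159  (≤ bound)
a_6 = 2: 11351/413  (> 287, stop)

4370/159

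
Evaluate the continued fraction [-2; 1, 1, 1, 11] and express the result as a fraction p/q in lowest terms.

a_0 = -2: -2/1
a_1 = 1: -1/1
a_2 = 1: -3/2
a_3 = 1: -4/3
a_4 = 11: -47/35

-47/35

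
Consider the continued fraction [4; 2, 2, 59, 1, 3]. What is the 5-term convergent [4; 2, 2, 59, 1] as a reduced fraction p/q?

a_0 = 4: 4/1
a_1 = 2: 9/2
a_2 = 2: 22/5
a_3 = 59: 1307/297
a_4 = 1: 1329/302

1329/302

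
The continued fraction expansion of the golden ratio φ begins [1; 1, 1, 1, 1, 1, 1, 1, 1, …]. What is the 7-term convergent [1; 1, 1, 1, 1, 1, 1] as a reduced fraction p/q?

21/13

Collapse the nested fraction from the inside out:
Start with 1.
1 + 1/(1/1) = 1 + 1/1 = 2/1
1 + 1/(2/1) = 1 + 1/2 = 3/2
1 + 1/(3/2) = 1 + 2/3 = 5/3
1 + 1/(5/3) = 1 + 3/5 = 8/5
1 + 1/(8/5) = 1 + 5/8 = 13/8
1 + 1/(13/8) = 1 + 8/13 = 21/13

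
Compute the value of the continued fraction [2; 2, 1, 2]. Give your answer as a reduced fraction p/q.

19/8

Starting at the tail and folding back:
Start with 2.
1 + 1/(2/1) = 1 + 1/2 = 3/2
2 + 1/(3/2) = 2 + 2/3 = 8/3
2 + 1/(8/3) = 2 + 3/8 = 19/8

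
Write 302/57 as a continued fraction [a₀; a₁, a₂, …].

Apply division with remainder until the remainder is 0:
302 ÷ 57 → quotient 5, remainder 17
57 ÷ 17 → quotient 3, remainder 6
17 ÷ 6 → quotient 2, remainder 5
6 ÷ 5 → quotient 1, remainder 1
5 ÷ 1 → quotient 5, remainder 0

[5; 3, 2, 1, 5]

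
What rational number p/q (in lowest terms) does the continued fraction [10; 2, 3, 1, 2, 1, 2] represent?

971/93

a_0 = 10: 10/1
a_1 = 2: 21/2
a_2 = 3: 73/7
a_3 = 1: 94/9
a_4 = 2: 261/25
a_5 = 1: 355/34
a_6 = 2: 971/93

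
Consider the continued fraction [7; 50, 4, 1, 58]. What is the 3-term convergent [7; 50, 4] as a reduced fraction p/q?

1411/201

Start with 4.
50 + 1/(4/1) = 50 + 1/4 = 201/4
7 + 1/(201/4) = 7 + 4/201 = 1411/201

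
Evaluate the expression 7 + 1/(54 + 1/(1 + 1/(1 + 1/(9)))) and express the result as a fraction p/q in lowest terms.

7271/1036

Start with 9.
1 + 1/(9/1) = 1 + 1/9 = 10/9
1 + 1/(10/9) = 1 + 9/10 = 19/10
54 + 1/(19/10) = 54 + 10/19 = 1036/19
7 + 1/(1036/19) = 7 + 19/1036 = 7271/1036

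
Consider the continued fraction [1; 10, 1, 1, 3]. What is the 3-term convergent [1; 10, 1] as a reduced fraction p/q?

Build up convergents one term at a time:
a_0 = 1: 1/1
a_1 = 10: 11/10
a_2 = 1: 12/11

12/11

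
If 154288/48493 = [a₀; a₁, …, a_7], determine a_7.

Run the Euclidean algorithm, recording each quotient:
⌊154288/48493⌋ = 3, remainder 8809
⌊48493/8809⌋ = 5, remainder 4448
⌊8809/4448⌋ = 1, remainder 4361
⌊4448/4361⌋ = 1, remainder 87
⌊4361/87⌋ = 50, remainder 11
⌊87/11⌋ = 7, remainder 10
⌊11/10⌋ = 1, remainder 1
⌊10/1⌋ = 10, remainder 0

10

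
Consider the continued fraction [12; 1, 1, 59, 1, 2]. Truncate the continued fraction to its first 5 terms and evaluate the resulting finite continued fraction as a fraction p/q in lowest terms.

1513/121

Start with 1.
59 + 1/(1/1) = 59 + 1/1 = 60/1
1 + 1/(60/1) = 1 + 1/60 = 61/60
1 + 1/(61/60) = 1 + 60/61 = 121/61
12 + 1/(121/61) = 12 + 61/121 = 1513/121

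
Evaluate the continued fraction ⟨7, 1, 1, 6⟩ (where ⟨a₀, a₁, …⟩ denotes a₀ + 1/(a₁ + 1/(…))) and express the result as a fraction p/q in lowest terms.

a_0 = 7: 7/1
a_1 = 1: 8/1
a_2 = 1: 15/2
a_3 = 6: 98/13

98/13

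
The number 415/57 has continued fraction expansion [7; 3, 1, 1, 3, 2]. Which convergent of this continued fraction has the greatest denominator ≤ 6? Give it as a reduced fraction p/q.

29/4

List convergents until the denominator exceeds the bound:
a_0 = 7: 7/1  (≤ bound)
a_1 = 3: 22/3  (≤ bound)
a_2 = 1: 29/4  (≤ bound)
a_3 = 1: 51/7  (> 6, stop)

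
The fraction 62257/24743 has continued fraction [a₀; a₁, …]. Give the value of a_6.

2

Repeatedly divide and take the remainder:
62257 ÷ 24743 → quotient 2, remainder 12771
24743 ÷ 12771 → quotient 1, remainder 11972
12771 ÷ 11972 → quotient 1, remainder 799
11972 ÷ 799 → quotient 14, remainder 786
799 ÷ 786 → quotient 1, remainder 13
786 ÷ 13 → quotient 60, remainder 6
13 ÷ 6 → quotient 2, remainder 1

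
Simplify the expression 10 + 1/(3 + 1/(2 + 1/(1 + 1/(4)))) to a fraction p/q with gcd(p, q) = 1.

484/47

Start with 4.
1 + 1/(4/1) = 1 + 1/4 = 5/4
2 + 1/(5/4) = 2 + 4/5 = 14/5
3 + 1/(14/5) = 3 + 5/14 = 47/14
10 + 1/(47/14) = 10 + 14/47 = 484/47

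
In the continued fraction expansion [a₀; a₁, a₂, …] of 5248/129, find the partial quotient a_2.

2

5248 ÷ 129 → quotient 40, remainder 88
129 ÷ 88 → quotient 1, remainder 41
88 ÷ 41 → quotient 2, remainder 6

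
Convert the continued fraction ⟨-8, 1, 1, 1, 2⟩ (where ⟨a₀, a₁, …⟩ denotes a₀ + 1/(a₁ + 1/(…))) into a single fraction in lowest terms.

Start with 2.
1 + 1/(2/1) = 1 + 1/2 = 3/2
1 + 1/(3/2) = 1 + 2/3 = 5/3
1 + 1/(5/3) = 1 + 3/5 = 8/5
-8 + 1/(8/5) = -8 + 5/8 = -59/8

-59/8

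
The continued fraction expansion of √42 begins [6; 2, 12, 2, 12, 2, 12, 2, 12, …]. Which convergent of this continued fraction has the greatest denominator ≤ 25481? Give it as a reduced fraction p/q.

a_0 = 6: 6/1  (≤ bound)
a_1 = 2: 13/2  (≤ bound)
a_2 = 12: 162/25  (≤ bound)
a_3 = 2: 337/52  (≤ bound)
a_4 = 12: 4206/649  (≤ bound)
a_5 = 2: 8749/1350  (≤ bound)
a_6 = 12: 109194/16849  (≤ bound)
a_7 = 2: 227137/35048  (> 25481, stop)

109194/16849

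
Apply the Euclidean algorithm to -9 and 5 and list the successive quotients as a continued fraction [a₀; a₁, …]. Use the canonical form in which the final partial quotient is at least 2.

-9 ÷ 5 → quotient -2, remainder 1
5 ÷ 1 → quotient 5, remainder 0

[-2; 5]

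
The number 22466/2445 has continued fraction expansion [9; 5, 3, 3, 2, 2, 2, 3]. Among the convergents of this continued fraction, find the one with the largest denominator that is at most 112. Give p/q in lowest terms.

487/53

List convergents until the denominator exceeds the bound:
a_0 = 9: 9/1  (≤ bound)
a_1 = 5: 46/5  (≤ bound)
a_2 = 3: 147/16  (≤ bound)
a_3 = 3: 487/53  (≤ bound)
a_4 = 2: 1121/122  (> 112, stop)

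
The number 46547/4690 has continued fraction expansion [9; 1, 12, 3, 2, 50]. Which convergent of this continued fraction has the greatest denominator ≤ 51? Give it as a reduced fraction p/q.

List convergents until the denominator exceeds the bound:
a_0 = 9: 9/1  (≤ bound)
a_1 = 1: 10/1  (≤ bound)
a_2 = 12: 129/13  (≤ bound)
a_3 = 3: 397/40  (≤ bound)
a_4 = 2: 923/93  (> 51, stop)

397/40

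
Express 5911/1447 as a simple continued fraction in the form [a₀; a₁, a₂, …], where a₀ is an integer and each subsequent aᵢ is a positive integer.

5911 = 4·1447 + 123, so a_0 = 4
1447 = 11·123 + 94, so a_1 = 11
123 = 1·94 + 29, so a_2 = 1
94 = 3·29 + 7, so a_3 = 3
29 = 4·7 + 1, so a_4 = 4
7 = 7·1 + 0, so a_5 = 7

[4; 11, 1, 3, 4, 7]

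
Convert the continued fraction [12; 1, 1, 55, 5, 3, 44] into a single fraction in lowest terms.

Start with 44.
3 + 1/(44/1) = 3 + 1/44 = 133/44
5 + 1/(133/44) = 5 + 44/133 = 709/133
55 + 1/(709/133) = 55 + 133/709 = 39128/709
1 + 1/(39128/709) = 1 + 709/39128 = 39837/39128
1 + 1/(39837/39128) = 1 + 39128/39837 = 78965/39837
12 + 1/(78965/39837) = 12 + 39837/78965 = 987417/78965

987417/78965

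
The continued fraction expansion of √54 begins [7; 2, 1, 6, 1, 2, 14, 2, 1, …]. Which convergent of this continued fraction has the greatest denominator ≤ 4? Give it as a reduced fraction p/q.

22/3

List convergents until the denominator exceeds the bound:
a_0 = 7: 7/1  (≤ bound)
a_1 = 2: 15/2  (≤ bound)
a_2 = 1: 22/3  (≤ bound)
a_3 = 6: 147/20  (> 4, stop)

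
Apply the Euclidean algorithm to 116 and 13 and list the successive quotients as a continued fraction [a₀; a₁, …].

Repeatedly divide and take the remainder:
⌊116/13⌋ = 8, remainder 12
⌊13/12⌋ = 1, remainder 1
⌊12/1⌋ = 12, remainder 0

[8; 1, 12]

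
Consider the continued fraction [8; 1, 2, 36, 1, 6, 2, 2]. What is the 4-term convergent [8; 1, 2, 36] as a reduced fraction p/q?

Start with 36.
2 + 1/(36/1) = 2 + 1/36 = 73/36
1 + 1/(73/36) = 1 + 36/73 = 109/73
8 + 1/(109/73) = 8 + 73/109 = 945/109

945/109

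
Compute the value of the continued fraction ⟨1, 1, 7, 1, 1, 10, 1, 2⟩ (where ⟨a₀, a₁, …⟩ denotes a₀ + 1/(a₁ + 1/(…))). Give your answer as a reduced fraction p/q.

1075/571

Start with 2.
1 + 1/(2/1) = 1 + 1/2 = 3/2
10 + 1/(3/2) = 10 + 2/3 = 32/3
1 + 1/(32/3) = 1 + 3/32 = 35/32
1 + 1/(35/32) = 1 + 32/35 = 67/35
7 + 1/(67/35) = 7 + 35/67 = 504/67
1 + 1/(504/67) = 1 + 67/504 = 571/504
1 + 1/(571/504) = 1 + 504/571 = 1075/571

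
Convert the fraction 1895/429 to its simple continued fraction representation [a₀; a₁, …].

[4; 2, 2, 1, 1, 11, 3]

1895 = 4·429 + 179, so a_0 = 4
429 = 2·179 + 71, so a_1 = 2
179 = 2·71 + 37, so a_2 = 2
71 = 1·37 + 34, so a_3 = 1
37 = 1·34 + 3, so a_4 = 1
34 = 11·3 + 1, so a_5 = 11
3 = 3·1 + 0, so a_6 = 3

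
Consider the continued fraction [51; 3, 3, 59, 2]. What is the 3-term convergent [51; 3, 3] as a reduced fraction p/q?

513/10

Build up convergents one term at a time:
a_0 = 51: 51/1
a_1 = 3: 154/3
a_2 = 3: 513/10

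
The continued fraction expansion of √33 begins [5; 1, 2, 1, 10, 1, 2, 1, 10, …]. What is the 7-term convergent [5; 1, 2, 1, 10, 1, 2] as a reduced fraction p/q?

787/137

Start with 2.
1 + 1/(2/1) = 1 + 1/2 = 3/2
10 + 1/(3/2) = 10 + 2/3 = 32/3
1 + 1/(32/3) = 1 + 3/32 = 35/32
2 + 1/(35/32) = 2 + 32/35 = 102/35
1 + 1/(102/35) = 1 + 35/102 = 137/102
5 + 1/(137/102) = 5 + 102/137 = 787/137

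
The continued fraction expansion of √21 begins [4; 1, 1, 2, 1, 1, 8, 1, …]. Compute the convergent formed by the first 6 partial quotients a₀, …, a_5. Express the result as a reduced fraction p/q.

55/12

a_0 = 4: 4/1
a_1 = 1: 5/1
a_2 = 1: 9/2
a_3 = 2: 23/5
a_4 = 1: 32/7
a_5 = 1: 55/12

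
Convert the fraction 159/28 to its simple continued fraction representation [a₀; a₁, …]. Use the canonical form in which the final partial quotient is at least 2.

159 = 5·28 + 19, so a_0 = 5
28 = 1·19 + 9, so a_1 = 1
19 = 2·9 + 1, so a_2 = 2
9 = 9·1 + 0, so a_3 = 9

[5; 1, 2, 9]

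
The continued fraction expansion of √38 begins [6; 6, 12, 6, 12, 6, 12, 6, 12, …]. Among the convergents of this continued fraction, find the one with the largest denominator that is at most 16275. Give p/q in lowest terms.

List convergents until the denominator exceeds the bound:
a_0 = 6: 6/1  (≤ bound)
a_1 = 6: 37/6  (≤ bound)
a_2 = 12: 450/73  (≤ bound)
a_3 = 6: 2737/444  (≤ bound)
a_4 = 12: 33294/5401  (≤ bound)
a_5 = 6: 202501/32850  (> 16275, stop)

33294/5401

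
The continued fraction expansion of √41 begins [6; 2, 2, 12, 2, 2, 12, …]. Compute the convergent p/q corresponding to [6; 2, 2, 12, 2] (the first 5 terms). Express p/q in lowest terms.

a_0 = 6: 6/1
a_1 = 2: 13/2
a_2 = 2: 32/5
a_3 = 12: 397/62
a_4 = 2: 826/129

826/129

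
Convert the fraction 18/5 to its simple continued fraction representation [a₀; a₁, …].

[3; 1, 1, 2]

⌊18/5⌋ = 3, remainder 3
⌊5/3⌋ = 1, remainder 2
⌊3/2⌋ = 1, remainder 1
⌊2/1⌋ = 2, remainder 0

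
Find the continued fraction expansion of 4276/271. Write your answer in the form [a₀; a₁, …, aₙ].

[15; 1, 3, 1, 1, 14, 2]

Run the Euclidean algorithm, recording each quotient:
4276 = 15·271 + 211, so a_0 = 15
271 = 1·211 + 60, so a_1 = 1
211 = 3·60 + 31, so a_2 = 3
60 = 1·31 + 29, so a_3 = 1
31 = 1·29 + 2, so a_4 = 1
29 = 14·2 + 1, so a_5 = 14
2 = 2·1 + 0, so a_6 = 2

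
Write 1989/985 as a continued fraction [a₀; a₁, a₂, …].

[2; 51, 1, 5, 3]

⌊1989/985⌋ = 2, remainder 19
⌊985/19⌋ = 51, remainder 16
⌊19/16⌋ = 1, remainder 3
⌊16/3⌋ = 5, remainder 1
⌊3/1⌋ = 3, remainder 0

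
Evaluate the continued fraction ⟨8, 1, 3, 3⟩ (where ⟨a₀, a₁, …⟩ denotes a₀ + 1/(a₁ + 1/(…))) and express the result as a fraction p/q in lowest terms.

Use the convergent recurrence hₖ = aₖ·hₖ₋₁ + hₖ₋₂ (and likewise for the denominators kₖ):
a_0 = 8: 8/1
a_1 = 1: 9/1
a_2 = 3: 35/4
a_3 = 3: 114/13

114/13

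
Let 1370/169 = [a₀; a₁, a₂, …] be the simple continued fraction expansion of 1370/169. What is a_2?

1370 = 8·169 + 18, so a_0 = 8
169 = 9·18 + 7, so a_1 = 9
18 = 2·7 + 4, so a_2 = 2

2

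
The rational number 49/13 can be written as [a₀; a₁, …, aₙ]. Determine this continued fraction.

49 ÷ 13 → quotient 3, remainder 10
13 ÷ 10 → quotient 1, remainder 3
10 ÷ 3 → quotient 3, remainder 1
3 ÷ 1 → quotient 3, remainder 0

[3; 1, 3, 3]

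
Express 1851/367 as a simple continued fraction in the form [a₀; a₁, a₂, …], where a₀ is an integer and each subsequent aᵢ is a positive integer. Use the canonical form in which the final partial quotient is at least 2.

⌊1851/367⌋ = 5, remainder 16
⌊367/16⌋ = 22, remainder 15
⌊16/15⌋ = 1, remainder 1
⌊15/1⌋ = 15, remainder 0

[5; 22, 1, 15]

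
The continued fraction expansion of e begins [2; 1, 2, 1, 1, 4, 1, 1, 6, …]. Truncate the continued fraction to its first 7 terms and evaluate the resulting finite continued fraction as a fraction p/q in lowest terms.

Start with 1.
4 + 1/(1/1) = 4 + 1/1 = 5/1
1 + 1/(5/1) = 1 + 1/5 = 6/5
1 + 1/(6/5) = 1 + 5/6 = 11/6
2 + 1/(11/6) = 2 + 6/11 = 28/11
1 + 1/(28/11) = 1 + 11/28 = 39/28
2 + 1/(39/28) = 2 + 28/39 = 106/39

106/39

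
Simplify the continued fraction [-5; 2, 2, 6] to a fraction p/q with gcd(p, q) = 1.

-147/32

Collapse the nested fraction from the inside out:
Start with 6.
2 + 1/(6/1) = 2 + 1/6 = 13/6
2 + 1/(13/6) = 2 + 6/13 = 32/13
-5 + 1/(32/13) = -5 + 13/32 = -147/32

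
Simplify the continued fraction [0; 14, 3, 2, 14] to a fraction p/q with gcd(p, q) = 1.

101/1443

a_0 = 0: 0/1
a_1 = 14: 1/14
a_2 = 3: 3/43
a_3 = 2: 7/100
a_4 = 14: 101/1443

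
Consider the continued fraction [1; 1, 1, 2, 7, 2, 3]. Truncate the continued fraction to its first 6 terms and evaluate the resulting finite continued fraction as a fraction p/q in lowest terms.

126/79

a_0 = 1: 1/1
a_1 = 1: 2/1
a_2 = 1: 3/2
a_3 = 2: 8/5
a_4 = 7: 59/37
a_5 = 2: 126/79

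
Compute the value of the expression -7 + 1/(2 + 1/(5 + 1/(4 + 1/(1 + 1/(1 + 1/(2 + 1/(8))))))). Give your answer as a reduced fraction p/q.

-14442/2207

Start with 8.
2 + 1/(8/1) = 2 + 1/8 = 17/8
1 + 1/(17/8) = 1 + 8/17 = 25/17
1 + 1/(25/17) = 1 + 17/25 = 42/25
4 + 1/(42/25) = 4 + 25/42 = 193/42
5 + 1/(193/42) = 5 + 42/193 = 1007/193
2 + 1/(1007/193) = 2 + 193/1007 = 2207/1007
-7 + 1/(2207/1007) = -7 + 1007/2207 = -14442/2207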